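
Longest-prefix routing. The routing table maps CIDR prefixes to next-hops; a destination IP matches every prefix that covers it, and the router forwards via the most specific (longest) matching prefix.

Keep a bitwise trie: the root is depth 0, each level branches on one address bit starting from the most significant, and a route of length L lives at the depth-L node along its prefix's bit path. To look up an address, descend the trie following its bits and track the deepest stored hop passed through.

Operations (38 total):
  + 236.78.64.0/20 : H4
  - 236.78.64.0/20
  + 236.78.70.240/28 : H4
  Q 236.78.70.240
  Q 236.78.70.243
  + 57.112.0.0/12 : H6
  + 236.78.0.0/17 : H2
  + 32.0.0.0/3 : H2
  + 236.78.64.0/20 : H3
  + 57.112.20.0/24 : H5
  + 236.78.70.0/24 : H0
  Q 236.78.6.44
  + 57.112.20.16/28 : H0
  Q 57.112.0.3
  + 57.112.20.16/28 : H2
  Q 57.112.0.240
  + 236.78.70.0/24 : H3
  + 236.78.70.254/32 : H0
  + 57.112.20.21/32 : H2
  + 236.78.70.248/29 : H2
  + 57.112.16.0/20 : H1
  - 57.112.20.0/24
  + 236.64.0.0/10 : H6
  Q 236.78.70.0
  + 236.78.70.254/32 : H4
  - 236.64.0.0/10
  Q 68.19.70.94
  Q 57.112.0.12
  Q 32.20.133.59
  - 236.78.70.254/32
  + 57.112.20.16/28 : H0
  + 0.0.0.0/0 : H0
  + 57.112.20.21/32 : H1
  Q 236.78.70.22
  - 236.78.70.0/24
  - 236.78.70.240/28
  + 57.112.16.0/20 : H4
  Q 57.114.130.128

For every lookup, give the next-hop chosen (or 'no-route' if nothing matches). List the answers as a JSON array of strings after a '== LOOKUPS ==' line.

Process each operation:
  + 236.78.64.0/20 (H4) depth=20
  - 236.78.64.0/20 clear@20
  + 236.78.70.240/28 (H4) depth=28
  lookup 236.78.70.240: bits 1110110001001110010001101111 walk d0:-→d1:-→d2:-→d3:-→d4:-→d5:-→d6:-→d7:-→d8:-→d9:-→d10:-→d11:-→d12:-→d13:-→d14:-→d15:-→d16:-→d17:-→d18:-→d19:-→d20:-→d21:-→d22:-→d23:-→d24:-→d25:-→d26:-→d27:-→d28:H4 -> H4
  lookup 236.78.70.243: bits 1110110001001110010001101111 walk d0:-→d1:-→d2:-→d3:-→d4:-→d5:-→d6:-→d7:-→d8:-→d9:-→d10:-→d11:-→d12:-→d13:-→d14:-→d15:-→d16:-→d17:-→d18:-→d19:-→d20:-→d21:-→d22:-→d23:-→d24:-→d25:-→d26:-→d27:-→d28:H4 -> H4
  + 57.112.0.0/12 (H6) depth=12
  + 236.78.0.0/17 (H2) depth=17
  + 32.0.0.0/3 (H2) depth=3
  + 236.78.64.0/20 (H3) depth=20
  + 57.112.20.0/24 (H5) depth=24
  + 236.78.70.0/24 (H0) depth=24
  lookup 236.78.6.44: bits 11101100010011100 walk d0:-→d1:-→d2:-→d3:-→d4:-→d5:-→d6:-→d7:-→d8:-→d9:-→d10:-→d11:-→d12:-→d13:-→d14:-→d15:-→d16:-→d17:H2 -> H2
  + 57.112.20.16/28 (H0) depth=28
  lookup 57.112.0.3: bits 0011100101110000000 walk d0:-→d1:-→d2:-→d3:H2→d4:-→d5:-→d6:-→d7:-→d8:-→d9:-→d10:-→d11:-→d12:H6→d13:-→d14:-→d15:-→d16:-→d17:-→d18:-→d19:- -> H6
  + 57.112.20.16/28 (H2) depth=28
  lookup 57.112.0.240: bits 0011100101110000000 walk d0:-→d1:-→d2:-→d3:H2→d4:-→d5:-→d6:-→d7:-→d8:-→d9:-→d10:-→d11:-→d12:H6→d13:-→d14:-→d15:-→d16:-→d17:-→d18:-→d19:- -> H6
  + 236.78.70.0/24 (H3) depth=24
  + 236.78.70.254/32 (H0) depth=32
  + 57.112.20.21/32 (H2) depth=32
  + 236.78.70.248/29 (H2) depth=29
  + 57.112.16.0/20 (H1) depth=20
  - 57.112.20.0/24 clear@24
  + 236.64.0.0/10 (H6) depth=10
  lookup 236.78.70.0: bits 111011000100111001000110 walk d0:-→d1:-→d2:-→d3:-→d4:-→d5:-→d6:-→d7:-→d8:-→d9:-→d10:H6→d11:-→d12:-→d13:-→d14:-→d15:-→d16:-→d17:H2→d18:-→d19:-→d20:H3→d21:-→d22:-→d23:-→d24:H3 -> H3
  + 236.78.70.254/32 (H4) depth=32
  - 236.64.0.0/10 clear@10
  lookup 68.19.70.94: bits 0 walk d0:-→d1:- -> no-route
  lookup 57.112.0.12: bits 0011100101110000000 walk d0:-→d1:-→d2:-→d3:H2→d4:-→d5:-→d6:-→d7:-→d8:-→d9:-→d10:-→d11:-→d12:H6→d13:-→d14:-→d15:-→d16:-→d17:-→d18:-→d19:- -> H6
  lookup 32.20.133.59: bits 001 walk d0:-→d1:-→d2:-→d3:H2 -> H2
  - 236.78.70.254/32 clear@32
  + 57.112.20.16/28 (H0) depth=28
  + 0.0.0.0/0 (H0) depth=0
  + 57.112.20.21/32 (H1) depth=32
  lookup 236.78.70.22: bits 111011000100111001000110 walk d0:H0→d1:-→d2:-→d3:-→d4:-→d5:-→d6:-→d7:-→d8:-→d9:-→d10:-→d11:-→d12:-→d13:-→d14:-→d15:-→d16:-→d17:H2→d18:-→d19:-→d20:H3→d21:-→d22:-→d23:-→d24:H3 -> H3
  - 236.78.70.0/24 clear@24
  - 236.78.70.240/28 clear@28
  + 57.112.16.0/20 (H4) depth=20
  lookup 57.114.130.128: bits 00111001011100 walk d0:H0→d1:-→d2:-→d3:H2→d4:-→d5:-→d6:-→d7:-→d8:-→d9:-→d10:-→d11:-→d12:H6→d13:-→d14:- -> H6

== LOOKUPS ==
["H4","H4","H2","H6","H6","H3","no-route","H6","H2","H3","H6"]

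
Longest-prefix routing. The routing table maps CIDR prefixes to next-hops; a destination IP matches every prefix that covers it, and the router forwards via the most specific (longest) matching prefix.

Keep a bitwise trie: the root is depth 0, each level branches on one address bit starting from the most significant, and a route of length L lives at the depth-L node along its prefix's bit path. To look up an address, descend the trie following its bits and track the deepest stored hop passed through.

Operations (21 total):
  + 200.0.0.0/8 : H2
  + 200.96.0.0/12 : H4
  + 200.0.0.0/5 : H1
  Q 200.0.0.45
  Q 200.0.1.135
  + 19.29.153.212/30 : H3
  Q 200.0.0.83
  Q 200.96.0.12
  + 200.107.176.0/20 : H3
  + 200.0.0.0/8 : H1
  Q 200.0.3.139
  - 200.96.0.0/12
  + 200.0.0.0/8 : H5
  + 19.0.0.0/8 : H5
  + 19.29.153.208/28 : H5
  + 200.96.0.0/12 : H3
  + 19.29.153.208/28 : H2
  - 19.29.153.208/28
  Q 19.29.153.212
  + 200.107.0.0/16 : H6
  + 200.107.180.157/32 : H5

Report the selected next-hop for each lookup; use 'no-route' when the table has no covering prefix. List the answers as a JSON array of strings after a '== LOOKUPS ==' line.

Process each operation:
  add 200.0.0.0/8 -> H2 at depth 8
  add 200.96.0.0/12 -> H4 at depth 12
  add 200.0.0.0/5 -> H1 at depth 5
  lookup 200.0.0.45: bits 110010000 walk d0:-→d1:-→d2:-→d3:-→d4:-→d5:H1→d6:-→d7:-→d8:H2→d9:- -> H2
  lookup 200.0.1.135: bits 110010000 walk d0:-→d1:-→d2:-→d3:-→d4:-→d5:H1→d6:-→d7:-→d8:H2→d9:- -> H2
  add 19.29.153.212/30 -> H3 at depth 30
  lookup 200.0.0.83: bits 110010000 walk d0:-→d1:-→d2:-→d3:-→d4:-→d5:H1→d6:-→d7:-→d8:H2→d9:- -> H2
  lookup 200.96.0.12: bits 110010000110 walk d0:-→d1:-→d2:-→d3:-→d4:-→d5:H1→d6:-→d7:-→d8:H2→d9:-→d10:-→d11:-→d12:H4 -> H4
  add 200.107.176.0/20 -> H3 at depth 20
  add 200.0.0.0/8 -> H1 at depth 8
  lookup 200.0.3.139: bits 110010000 walk d0:-→d1:-→d2:-→d3:-→d4:-→d5:H1→d6:-→d7:-→d8:H1→d9:- -> H1
  - 200.96.0.0/12 clear@12
  add 200.0.0.0/8 -> H5 at depth 8
  add 19.0.0.0/8 -> H5 at depth 8
  add 19.29.153.208/28 -> H5 at depth 28
  add 200.96.0.0/12 -> H3 at depth 12
  add 19.29.153.208/28 -> H2 at depth 28
  - 19.29.153.208/28 clear@28
  lookup 19.29.153.212: bits 000100110001110110011001110101 walk d0:-→d1:-→d2:-→d3:-→d4:-→d5:-→d6:-→d7:-→d8:H5→d9:-→d10:-→d11:-→d12:-→d13:-→d14:-→d15:-→d16:-→d17:-→d18:-→d19:-→d20:-→d21:-→d22:-→d23:-→d24:-→d25:-→d26:-→d27:-→d28:-→d29:-→d30:H3 -> H3
  add 200.107.0.0/16 -> H6 at depth 16
  add 200.107.180.157/32 -> H5 at depth 32

== LOOKUPS ==
["H2","H2","H2","H4","H1","H3"]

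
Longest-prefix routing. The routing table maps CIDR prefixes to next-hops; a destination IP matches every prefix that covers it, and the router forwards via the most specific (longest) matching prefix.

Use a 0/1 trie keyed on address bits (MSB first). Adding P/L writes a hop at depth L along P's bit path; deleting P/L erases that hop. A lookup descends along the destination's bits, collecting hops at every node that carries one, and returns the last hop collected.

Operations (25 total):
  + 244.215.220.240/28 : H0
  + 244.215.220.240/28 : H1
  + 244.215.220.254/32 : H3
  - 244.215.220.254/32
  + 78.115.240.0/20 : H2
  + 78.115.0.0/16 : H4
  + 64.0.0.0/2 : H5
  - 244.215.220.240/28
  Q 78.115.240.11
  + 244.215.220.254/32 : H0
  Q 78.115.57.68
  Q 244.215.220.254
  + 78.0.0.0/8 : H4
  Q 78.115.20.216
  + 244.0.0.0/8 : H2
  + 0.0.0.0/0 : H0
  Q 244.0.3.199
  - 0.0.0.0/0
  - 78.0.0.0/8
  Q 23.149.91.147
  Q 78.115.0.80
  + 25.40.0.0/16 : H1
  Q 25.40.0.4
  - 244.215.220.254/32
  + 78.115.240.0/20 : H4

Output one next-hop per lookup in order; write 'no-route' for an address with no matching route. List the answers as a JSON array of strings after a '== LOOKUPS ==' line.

Trace:
  + 244.215.220.240/28 (H0) depth=28
  + 244.215.220.240/28 (H1) depth=28
  + 244.215.220.254/32 (H3) depth=32
  del 244.215.220.254/32 (clear depth 32)
  + 78.115.240.0/20 (H2) depth=20
  + 78.115.0.0/16 (H4) depth=16
  + 64.0.0.0/2 (H5) depth=2
  del 244.215.220.240/28 (clear depth 28)
  ? 78.115.240.11  path d0:-→d1:-→d2:H5→d3:-→d4:-→d5:-→d6:-→d7:-→d8:-→d9:-→d10:-→d11:-→d12:-→d13:-→d14:-→d15:-→d16:H4→d17:-→d18:-→d19:-→d20:H2  best=H2
  + 244.215.220.254/32 (H0) depth=32
  ? 78.115.57.68  path d0:-→d1:-→d2:H5→d3:-→d4:-→d5:-→d6:-→d7:-→d8:-→d9:-→d10:-→d11:-→d12:-→d13:-→d14:-→d15:-→d16:H4  best=H4
  ? 244.215.220.254  path d0:-→d1:-→d2:-→d3:-→d4:-→d5:-→d6:-→d7:-→d8:-→d9:-→d10:-→d11:-→d12:-→d13:-→d14:-→d15:-→d16:-→d17:-→d18:-→d19:-→d20:-→d21:-→d22:-→d23:-→d24:-→d25:-→d26:-→d27:-→d28:-→d29:-→d30:-→d31:-→d32:H0  best=H0
  + 78.0.0.0/8 (H4) depth=8
  ? 78.115.20.216  path d0:-→d1:-→d2:H5→d3:-→d4:-→d5:-→d6:-→d7:-→d8:H4→d9:-→d10:-→d11:-→d12:-→d13:-→d14:-→d15:-→d16:H4  best=H4
  + 244.0.0.0/8 (H2) depth=8
  + 0.0.0.0/0 (H0) depth=0
  ? 244.0.3.199  path d0:H0→d1:-→d2:-→d3:-→d4:-→d5:-→d6:-→d7:-→d8:H2  best=H2
  del 0.0.0.0/0 (clear depth 0)
  del 78.0.0.0/8 (clear depth 8)
  ? 23.149.91.147  path d0:-→d1:-  best=no-route
  ? 78.115.0.80  path d0:-→d1:-→d2:H5→d3:-→d4:-→d5:-→d6:-→d7:-→d8:-→d9:-→d10:-→d11:-→d12:-→d13:-→d14:-→d15:-→d16:H4  best=H4
  + 25.40.0.0/16 (H1) depth=16
  ? 25.40.0.4  path d0:-→d1:-→d2:-→d3:-→d4:-→d5:-→d6:-→d7:-→d8:-→d9:-→d10:-→d11:-→d12:-→d13:-→d14:-→d15:-→d16:H1  best=H1
  del 244.215.220.254/32 (clear depth 32)
  + 78.115.240.0/20 (H4) depth=20

== LOOKUPS ==
["H2","H4","H0","H4","H2","no-route","H4","H1"]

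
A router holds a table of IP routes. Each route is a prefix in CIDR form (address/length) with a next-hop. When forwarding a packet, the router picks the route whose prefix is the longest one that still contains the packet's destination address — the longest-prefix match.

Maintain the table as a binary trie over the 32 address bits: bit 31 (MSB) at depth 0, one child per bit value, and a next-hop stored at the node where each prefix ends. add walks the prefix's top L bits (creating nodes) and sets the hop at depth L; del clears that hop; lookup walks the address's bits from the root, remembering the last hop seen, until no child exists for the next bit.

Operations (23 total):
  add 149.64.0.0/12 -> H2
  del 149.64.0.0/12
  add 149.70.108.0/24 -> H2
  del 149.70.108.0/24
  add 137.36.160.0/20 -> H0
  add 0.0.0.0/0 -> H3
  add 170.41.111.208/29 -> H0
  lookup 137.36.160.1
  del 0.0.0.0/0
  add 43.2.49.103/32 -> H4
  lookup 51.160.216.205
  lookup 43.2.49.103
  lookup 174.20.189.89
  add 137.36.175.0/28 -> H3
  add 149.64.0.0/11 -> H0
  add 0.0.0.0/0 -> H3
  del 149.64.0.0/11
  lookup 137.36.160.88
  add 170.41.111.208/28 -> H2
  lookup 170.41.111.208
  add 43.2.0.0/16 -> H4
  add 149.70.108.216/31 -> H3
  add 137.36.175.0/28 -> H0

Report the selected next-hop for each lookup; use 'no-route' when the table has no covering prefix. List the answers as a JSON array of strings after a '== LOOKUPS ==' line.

Apply in order:
  + 149.64.0.0/12 (H2) depth=12
  del 149.64.0.0/12 (clear depth 12)
  + 149.70.108.0/24 (H2) depth=24
  del 149.70.108.0/24 (clear depth 24)
  + 137.36.160.0/20 (H0) depth=20
  + 0.0.0.0/0 (H3) depth=0
  + 170.41.111.208/29 (H0) depth=29
  ? 137.36.160.1  path d0:H3→d1:-→d2:-→d3:-→d4:-→d5:-→d6:-→d7:-→d8:-→d9:-→d10:-→d11:-→d12:-→d13:-→d14:-→d15:-→d16:-→d17:-→d18:-→d19:-→d20:H0  best=H0
  del 0.0.0.0/0 (clear depth 0)
  + 43.2.49.103/32 (H4) depth=32
  ? 51.160.216.205  path d0:-→d1:-→d2:-→d3:-  best=no-route
  ? 43.2.49.103  path d0:-→d1:-→d2:-→d3:-→d4:-→d5:-→d6:-→d7:-→d8:-→d9:-→d10:-→d11:-→d12:-→d13:-→d14:-→d15:-→d16:-→d17:-→d18:-→d19:-→d20:-→d21:-→d22:-→d23:-→d24:-→d25:-→d26:-→d27:-→d28:-→d29:-→d30:-→d31:-→d32:H4  best=H4
  ? 174.20.189.89  path d0:-→d1:-→d2:-→d3:-→d4:-→d5:-  best=no-route
  + 137.36.175.0/28 (H3) depth=28
  + 149.64.0.0/11 (H0) depth=11
  + 0.0.0.0/0 (H3) depth=0
  del 149.64.0.0/11 (clear depth 11)
  ? 137.36.160.88  path d0:H3→d1:-→d2:-→d3:-→d4:-→d5:-→d6:-→d7:-→d8:-→d9:-→d10:-→d11:-→d12:-→d13:-→d14:-→d15:-→d16:-→d17:-→d18:-→d19:-→d20:H0  best=H0
  + 170.41.111.208/28 (H2) depth=28
  ? 170.41.111.208  path d0:H3→d1:-→d2:-→d3:-→d4:-→d5:-→d6:-→d7:-→d8:-→d9:-→d10:-→d11:-→d12:-→d13:-→d14:-→d15:-→d16:-→d17:-→d18:-→d19:-→d20:-→d21:-→d22:-→d23:-→d24:-→d25:-→d26:-→d27:-→d28:H2→d29:H0  best=H0
  + 43.2.0.0/16 (H4) depth=16
  + 149.70.108.216/31 (H3) depth=31
  + 137.36.175.0/28 (H0) depth=28

== LOOKUPS ==
["H0","no-route","H4","no-route","H0","H0"]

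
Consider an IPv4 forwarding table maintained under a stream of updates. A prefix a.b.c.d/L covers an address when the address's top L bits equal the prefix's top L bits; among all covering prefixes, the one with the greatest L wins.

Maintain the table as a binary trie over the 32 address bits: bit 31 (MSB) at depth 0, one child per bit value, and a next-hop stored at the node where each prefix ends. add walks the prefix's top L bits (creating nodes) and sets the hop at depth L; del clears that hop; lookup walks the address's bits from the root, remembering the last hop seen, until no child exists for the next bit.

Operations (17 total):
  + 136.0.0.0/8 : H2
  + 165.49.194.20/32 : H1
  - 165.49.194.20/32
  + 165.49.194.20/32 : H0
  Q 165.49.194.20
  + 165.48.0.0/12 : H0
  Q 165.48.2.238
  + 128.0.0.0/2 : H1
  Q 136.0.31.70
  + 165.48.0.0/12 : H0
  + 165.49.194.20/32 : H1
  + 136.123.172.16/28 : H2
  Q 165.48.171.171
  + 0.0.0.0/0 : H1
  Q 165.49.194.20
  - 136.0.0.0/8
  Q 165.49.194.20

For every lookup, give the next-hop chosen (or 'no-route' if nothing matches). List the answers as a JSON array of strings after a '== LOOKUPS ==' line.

Apply in order:
  add 136.0.0.0/8 -> H2 at depth 8
  add 165.49.194.20/32 -> H1 at depth 32
  - 165.49.194.20/32 clear@32
  add 165.49.194.20/32 -> H0 at depth 32
  Q 165.49.194.20: descend 10100101001100011100001000010100 ; hops seen [H0] ; pick H0
  add 165.48.0.0/12 -> H0 at depth 12
  Q 165.48.2.238: descend 101001010011000 ; hops seen [H0] ; pick H0
  add 128.0.0.0/2 -> H1 at depth 2
  Q 136.0.31.70: descend 10001000 ; hops seen [H1,H2] ; pick H2
  add 165.48.0.0/12 -> H0 at depth 12
  add 165.49.194.20/32 -> H1 at depth 32
  add 136.123.172.16/28 -> H2 at depth 28
  Q 165.48.171.171: descend 101001010011000 ; hops seen [H1,H0] ; pick H0
  add 0.0.0.0/0 -> H1 at depth 0
  Q 165.49.194.20: descend 10100101001100011100001000010100 ; hops seen [H1,H1,H0,H1] ; pick H1
  - 136.0.0.0/8 clear@8
  Q 165.49.194.20: descend 10100101001100011100001000010100 ; hops seen [H1,H1,H0,H1] ; pick H1

== LOOKUPS ==
["H0","H0","H2","H0","H1","H1"]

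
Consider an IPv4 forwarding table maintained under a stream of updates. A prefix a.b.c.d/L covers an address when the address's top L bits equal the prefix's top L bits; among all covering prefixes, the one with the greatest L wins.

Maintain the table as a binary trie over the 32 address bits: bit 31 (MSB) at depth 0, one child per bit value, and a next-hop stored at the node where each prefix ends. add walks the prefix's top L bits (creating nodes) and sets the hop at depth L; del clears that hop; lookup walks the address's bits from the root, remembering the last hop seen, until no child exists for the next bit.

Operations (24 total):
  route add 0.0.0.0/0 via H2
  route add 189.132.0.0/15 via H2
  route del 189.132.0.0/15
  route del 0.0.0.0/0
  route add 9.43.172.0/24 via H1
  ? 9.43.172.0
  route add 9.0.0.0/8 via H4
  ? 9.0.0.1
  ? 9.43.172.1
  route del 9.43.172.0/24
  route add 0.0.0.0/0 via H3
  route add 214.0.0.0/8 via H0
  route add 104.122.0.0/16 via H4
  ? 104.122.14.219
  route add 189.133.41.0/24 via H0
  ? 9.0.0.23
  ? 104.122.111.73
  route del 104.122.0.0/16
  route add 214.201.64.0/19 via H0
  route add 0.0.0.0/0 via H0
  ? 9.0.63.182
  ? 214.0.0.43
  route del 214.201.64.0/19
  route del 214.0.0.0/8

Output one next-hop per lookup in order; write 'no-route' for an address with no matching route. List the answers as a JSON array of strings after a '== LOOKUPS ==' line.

Process each operation:
  + 0.0.0.0/0 (H2) depth=0
  + 189.132.0.0/15 (H2) depth=15
  del 189.132.0.0/15 (clear depth 15)
  del 0.0.0.0/0 (clear depth 0)
  + 9.43.172.0/24 (H1) depth=24
  Q 9.43.172.0: descend 000010010010101110101100 ; hops seen [H1] ; pick H1
  + 9.0.0.0/8 (H4) depth=8
  Q 9.0.0.1: descend 0000100100 ; hops seen [H4] ; pick H4
  Q 9.43.172.1: descend 000010010010101110101100 ; hops seen [H4,H1] ; pick H1
  del 9.43.172.0/24 (clear depth 24)
  + 0.0.0.0/0 (H3) depth=0
  + 214.0.0.0/8 (H0) depth=8
  + 104.122.0.0/16 (H4) depth=16
  Q 104.122.14.219: descend 0110100001111010 ; hops seen [H3,H4] ; pick H4
  + 189.133.41.0/24 (H0) depth=24
  Q 9.0.0.23: descend 0000100100 ; hops seen [H3,H4] ; pick H4
  Q 104.122.111.73: descend 0110100001111010 ; hops seen [H3,H4] ; pick H4
  del 104.122.0.0/16 (clear depth 16)
  + 214.201.64.0/19 (H0) depth=19
  + 0.0.0.0/0 (H0) depth=0
  Q 9.0.63.182: descend 0000100100 ; hops seen [H0,H4] ; pick H4
  Q 214.0.0.43: descend 11010110 ; hops seen [H0,H0] ; pick H0
  del 214.201.64.0/19 (clear depth 19)
  del 214.0.0.0/8 (clear depth 8)

== LOOKUPS ==
["H1","H4","H1","H4","H4","H4","H4","H0"]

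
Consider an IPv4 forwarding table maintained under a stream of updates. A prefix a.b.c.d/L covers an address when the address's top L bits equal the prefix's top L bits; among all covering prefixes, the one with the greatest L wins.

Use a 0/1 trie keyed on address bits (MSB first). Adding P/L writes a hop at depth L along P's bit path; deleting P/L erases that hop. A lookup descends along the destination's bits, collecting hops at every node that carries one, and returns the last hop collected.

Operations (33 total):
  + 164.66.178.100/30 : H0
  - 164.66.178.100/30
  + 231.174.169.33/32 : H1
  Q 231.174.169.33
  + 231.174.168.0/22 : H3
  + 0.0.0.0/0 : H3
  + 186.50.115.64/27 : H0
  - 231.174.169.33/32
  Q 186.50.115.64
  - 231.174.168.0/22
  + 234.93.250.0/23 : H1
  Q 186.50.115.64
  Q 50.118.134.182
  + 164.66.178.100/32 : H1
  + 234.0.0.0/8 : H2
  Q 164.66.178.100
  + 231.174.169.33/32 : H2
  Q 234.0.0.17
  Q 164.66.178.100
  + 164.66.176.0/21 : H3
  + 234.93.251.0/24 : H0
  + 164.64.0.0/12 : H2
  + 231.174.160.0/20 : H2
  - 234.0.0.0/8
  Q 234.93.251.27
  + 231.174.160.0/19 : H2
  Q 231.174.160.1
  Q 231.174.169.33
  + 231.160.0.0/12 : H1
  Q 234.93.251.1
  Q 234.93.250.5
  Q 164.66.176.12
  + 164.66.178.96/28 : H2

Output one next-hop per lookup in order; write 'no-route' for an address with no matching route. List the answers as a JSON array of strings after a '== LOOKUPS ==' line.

Apply in order:
  + 164.66.178.100/30 (H0) depth=30
  del 164.66.178.100/30 (clear depth 30)
  + 231.174.169.33/32 (H1) depth=32
  ? 231.174.169.33  path d0:-→d1:-→d2:-→d3:-→d4:-→d5:-→d6:-→d7:-→d8:-→d9:-→d10:-→d11:-→d12:-→d13:-→d14:-→d15:-→d16:-→d17:-→d18:-→d19:-→d20:-→d21:-→d22:-→d23:-→d24:-→d25:-→d26:-→d27:-→d28:-→d29:-→d30:-→d31:-→d32:H1  best=H1
  + 231.174.168.0/22 (H3) depth=22
  + 0.0.0.0/0 (H3) depth=0
  + 186.50.115.64/27 (H0) depth=27
  del 231.174.169.33/32 (clear depth 32)
  ? 186.50.115.64  path d0:H3→d1:-→d2:-→d3:-→d4:-→d5:-→d6:-→d7:-→d8:-→d9:-→d10:-→d11:-→d12:-→d13:-→d14:-→d15:-→d16:-→d17:-→d18:-→d19:-→d20:-→d21:-→d22:-→d23:-→d24:-→d25:-→d26:-→d27:H0  best=H0
  del 231.174.168.0/22 (clear depth 22)
  + 234.93.250.0/23 (H1) depth=23
  ? 186.50.115.64  path d0:H3→d1:-→d2:-→d3:-→d4:-→d5:-→d6:-→d7:-→d8:-→d9:-→d10:-→d11:-→d12:-→d13:-→d14:-→d15:-→d16:-→d17:-→d18:-→d19:-→d20:-→d21:-→d22:-→d23:-→d24:-→d25:-→d26:-→d27:H0  best=H0
  ? 50.118.134.182  path d0:H3  best=H3
  + 164.66.178.100/32 (H1) depth=32
  + 234.0.0.0/8 (H2) depth=8
  ? 164.66.178.100  path d0:H3→d1:-→d2:-→d3:-→d4:-→d5:-→d6:-→d7:-→d8:-→d9:-→d10:-→d11:-→d12:-→d13:-→d14:-→d15:-→d16:-→d17:-→d18:-→d19:-→d20:-→d21:-→d22:-→d23:-→d24:-→d25:-→d26:-→d27:-→d28:-→d29:-→d30:-→d31:-→d32:H1  best=H1
  + 231.174.169.33/32 (H2) depth=32
  ? 234.0.0.17  path d0:H3→d1:-→d2:-→d3:-→d4:-→d5:-→d6:-→d7:-→d8:H2→d9:-  best=H2
  ? 164.66.178.100  path d0:H3→d1:-→d2:-→d3:-→d4:-→d5:-→d6:-→d7:-→d8:-→d9:-→d10:-→d11:-→d12:-→d13:-→d14:-→d15:-→d16:-→d17:-→d18:-→d19:-→d20:-→d21:-→d22:-→d23:-→d24:-→d25:-→d26:-→d27:-→d28:-→d29:-→d30:-→d31:-→d32:H1  best=H1
  + 164.66.176.0/21 (H3) depth=21
  + 234.93.251.0/24 (H0) depth=24
  + 164.64.0.0/12 (H2) depth=12
  + 231.174.160.0/20 (H2) depth=20
  del 234.0.0.0/8 (clear depth 8)
  ? 234.93.251.27  path d0:H3→d1:-→d2:-→d3:-→d4:-→d5:-→d6:-→d7:-→d8:-→d9:-→d10:-→d11:-→d12:-→d13:-→d14:-→d15:-→d16:-→d17:-→d18:-→d19:-→d20:-→d21:-→d22:-→d23:H1→d24:H0  best=H0
  + 231.174.160.0/19 (H2) depth=19
  ? 231.174.160.1  path d0:H3→d1:-→d2:-→d3:-→d4:-→d5:-→d6:-→d7:-→d8:-→d9:-→d10:-→d11:-→d12:-→d13:-→d14:-→d15:-→d16:-→d17:-→d18:-→d19:H2→d20:H2  best=H2
  ? 231.174.169.33  path d0:H3→d1:-→d2:-→d3:-→d4:-→d5:-→d6:-→d7:-→d8:-→d9:-→d10:-→d11:-→d12:-→d13:-→d14:-→d15:-→d16:-→d17:-→d18:-→d19:H2→d20:H2→d21:-→d22:-→d23:-→d24:-→d25:-→d26:-→d27:-→d28:-→d29:-→d30:-→d31:-→d32:H2  best=H2
  + 231.160.0.0/12 (H1) depth=12
  ? 234.93.251.1  path d0:H3→d1:-→d2:-→d3:-→d4:-→d5:-→d6:-→d7:-→d8:-→d9:-→d10:-→d11:-→d12:-→d13:-→d14:-→d15:-→d16:-→d17:-→d18:-→d19:-→d20:-→d21:-→d22:-→d23:H1→d24:H0  best=H0
  ? 234.93.250.5  path d0:H3→d1:-→d2:-→d3:-→d4:-→d5:-→d6:-→d7:-→d8:-→d9:-→d10:-→d11:-→d12:-→d13:-→d14:-→d15:-→d16:-→d17:-→d18:-→d19:-→d20:-→d21:-→d22:-→d23:H1  best=H1
  ? 164.66.176.12  path d0:H3→d1:-→d2:-→d3:-→d4:-→d5:-→d6:-→d7:-→d8:-→d9:-→d10:-→d11:-→d12:H2→d13:-→d14:-→d15:-→d16:-→d17:-→d18:-→d19:-→d20:-→d21:H3→d22:-  best=H3
  + 164.66.178.96/28 (H2) depth=28

== LOOKUPS ==
["H1","H0","H0","H3","H1","H2","H1","H0","H2","H2","H0","H1","H3"]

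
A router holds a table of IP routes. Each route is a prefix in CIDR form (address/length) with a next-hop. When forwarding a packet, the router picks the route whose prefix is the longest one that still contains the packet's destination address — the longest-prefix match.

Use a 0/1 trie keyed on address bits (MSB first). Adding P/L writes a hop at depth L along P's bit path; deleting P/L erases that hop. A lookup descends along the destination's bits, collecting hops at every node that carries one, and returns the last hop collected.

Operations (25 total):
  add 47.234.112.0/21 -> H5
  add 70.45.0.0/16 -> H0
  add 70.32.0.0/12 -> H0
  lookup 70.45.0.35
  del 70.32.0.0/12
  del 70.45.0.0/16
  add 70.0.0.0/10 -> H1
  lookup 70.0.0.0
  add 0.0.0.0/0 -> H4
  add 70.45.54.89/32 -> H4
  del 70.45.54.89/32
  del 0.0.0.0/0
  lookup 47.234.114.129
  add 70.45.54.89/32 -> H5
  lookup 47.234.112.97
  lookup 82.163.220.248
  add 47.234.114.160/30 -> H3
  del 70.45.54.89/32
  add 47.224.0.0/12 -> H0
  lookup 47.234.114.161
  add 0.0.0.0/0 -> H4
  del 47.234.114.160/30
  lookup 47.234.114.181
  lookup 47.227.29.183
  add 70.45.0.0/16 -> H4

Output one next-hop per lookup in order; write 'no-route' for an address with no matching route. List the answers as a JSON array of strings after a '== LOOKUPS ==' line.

Process each operation:
  + 47.234.112.0/21 (H5) depth=21
  + 70.45.0.0/16 (H0) depth=16
  + 70.32.0.0/12 (H0) depth=12
  lookup 70.45.0.35: bits 0100011000101101 walk d0:-→d1:-→d2:-→d3:-→d4:-→d5:-→d6:-→d7:-→d8:-→d9:-→d10:-→d11:-→d12:H0→d13:-→d14:-→d15:-→d16:H0 -> H0
  del 70.32.0.0/12 (clear depth 12)
  del 70.45.0.0/16 (clear depth 16)
  + 70.0.0.0/10 (H1) depth=10
  lookup 70.0.0.0: bits 0100011000 walk d0:-→d1:-→d2:-→d3:-→d4:-→d5:-→d6:-→d7:-→d8:-→d9:-→d10:H1 -> H1
  + 0.0.0.0/0 (H4) depth=0
  + 70.45.54.89/32 (H4) depth=32
  del 70.45.54.89/32 (clear depth 32)
  del 0.0.0.0/0 (clear depth 0)
  lookup 47.234.114.129: bits 001011111110101001110 walk d0:-→d1:-→d2:-→d3:-→d4:-→d5:-→d6:-→d7:-→d8:-→d9:-→d10:-→d11:-→d12:-→d13:-→d14:-→d15:-→d16:-→d17:-→d18:-→d19:-→d20:-→d21:H5 -> H5
  + 70.45.54.89/32 (H5) depth=32
  lookup 47.234.112.97: bits 001011111110101001110 walk d0:-→d1:-→d2:-→d3:-→d4:-→d5:-→d6:-→d7:-→d8:-→d9:-→d10:-→d11:-→d12:-→d13:-→d14:-→d15:-→d16:-→d17:-→d18:-→d19:-→d20:-→d21:H5 -> H5
  lookup 82.163.220.248: bits 010 walk d0:-→d1:-→d2:-→d3:- -> no-route
  + 47.234.114.160/30 (H3) depth=30
  del 70.45.54.89/32 (clear depth 32)
  + 47.224.0.0/12 (H0) depth=12
  lookup 47.234.114.161: bits 001011111110101001110010101000 walk d0:-→d1:-→d2:-→d3:-→d4:-→d5:-→d6:-→d7:-→d8:-→d9:-→d10:-→d11:-→d12:H0→d13:-→d14:-→d15:-→d16:-→d17:-→d18:-→d19:-→d20:-→d21:H5→d22:-→d23:-→d24:-→d25:-→d26:-→d27:-→d28:-→d29:-→d30:H3 -> H3
  + 0.0.0.0/0 (H4) depth=0
  del 47.234.114.160/30 (clear depth 30)
  lookup 47.234.114.181: bits 001011111110101001110010101 walk d0:H4→d1:-→d2:-→d3:-→d4:-→d5:-→d6:-→d7:-→d8:-→d9:-→d10:-→d11:-→d12:H0→d13:-→d14:-→d15:-→d16:-→d17:-→d18:-→d19:-→d20:-→d21:H5→d22:-→d23:-→d24:-→d25:-→d26:-→d27:- -> H5
  lookup 47.227.29.183: bits 001011111110 walk d0:H4→d1:-→d2:-→d3:-→d4:-→d5:-→d6:-→d7:-→d8:-→d9:-→d10:-→d11:-→d12:H0 -> H0
  + 70.45.0.0/16 (H4) depth=16

== LOOKUPS ==
["H0","H1","H5","H5","no-route","H3","H5","H0"]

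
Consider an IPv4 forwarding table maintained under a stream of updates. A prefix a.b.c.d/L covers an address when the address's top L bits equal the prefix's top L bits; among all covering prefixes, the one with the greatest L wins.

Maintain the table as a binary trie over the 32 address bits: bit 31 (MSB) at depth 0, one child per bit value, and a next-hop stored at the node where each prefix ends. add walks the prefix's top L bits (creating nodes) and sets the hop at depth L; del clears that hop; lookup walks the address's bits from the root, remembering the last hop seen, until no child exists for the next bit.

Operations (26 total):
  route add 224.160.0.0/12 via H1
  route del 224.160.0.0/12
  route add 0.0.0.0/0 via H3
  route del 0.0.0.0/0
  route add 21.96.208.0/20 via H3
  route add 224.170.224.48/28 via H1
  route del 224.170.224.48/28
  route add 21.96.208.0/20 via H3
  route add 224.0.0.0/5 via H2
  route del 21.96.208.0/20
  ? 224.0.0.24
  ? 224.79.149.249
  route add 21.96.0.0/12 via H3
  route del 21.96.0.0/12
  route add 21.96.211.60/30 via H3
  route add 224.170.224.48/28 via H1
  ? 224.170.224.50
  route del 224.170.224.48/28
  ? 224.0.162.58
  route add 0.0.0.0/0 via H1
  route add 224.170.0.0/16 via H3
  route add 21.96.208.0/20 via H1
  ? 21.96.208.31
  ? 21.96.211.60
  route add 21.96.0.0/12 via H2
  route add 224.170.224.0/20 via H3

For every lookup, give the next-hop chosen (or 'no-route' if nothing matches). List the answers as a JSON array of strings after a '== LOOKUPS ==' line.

Apply in order:
  add 224.160.0.0/12 -> H1 at depth 12
  del 224.160.0.0/12 (clear depth 12)
  add 0.0.0.0/0 -> H3 at depth 0
  del 0.0.0.0/0 (clear depth 0)
  add 21.96.208.0/20 -> H3 at depth 20
  add 224.170.224.48/28 -> H1 at depth 28
  del 224.170.224.48/28 (clear depth 28)
  add 21.96.208.0/20 -> H3 at depth 20
  add 224.0.0.0/5 -> H2 at depth 5
  del 21.96.208.0/20 (clear depth 20)
  Q 224.0.0.24: descend 11100000 ; hops seen [H2] ; pick H2
  Q 224.79.149.249: descend 11100000 ; hops seen [H2] ; pick H2
  add 21.96.0.0/12 -> H3 at depth 12
  del 21.96.0.0/12 (clear depth 12)
  add 21.96.211.60/30 -> H3 at depth 30
  add 224.170.224.48/28 -> H1 at depth 28
  Q 224.170.224.50: descend 1110000010101010111000000011 ; hops seen [H2,H1] ; pick H1
  del 224.170.224.48/28 (clear depth 28)
  Q 224.0.162.58: descend 11100000 ; hops seen [H2] ; pick H2
  add 0.0.0.0/0 -> H1 at depth 0
  add 224.170.0.0/16 -> H3 at depth 16
  add 21.96.208.0/20 -> H1 at depth 20
  Q 21.96.208.31: descend 0001010101100000110100 ; hops seen [H1,H1] ; pick H1
  Q 21.96.211.60: descend 000101010110000011010011001111 ; hops seen [H1,H1,H3] ; pick H3
  add 21.96.0.0/12 -> H2 at depth 12
  add 224.170.224.0/20 -> H3 at depth 20

== LOOKUPS ==
["H2","H2","H1","H2","H1","H3"]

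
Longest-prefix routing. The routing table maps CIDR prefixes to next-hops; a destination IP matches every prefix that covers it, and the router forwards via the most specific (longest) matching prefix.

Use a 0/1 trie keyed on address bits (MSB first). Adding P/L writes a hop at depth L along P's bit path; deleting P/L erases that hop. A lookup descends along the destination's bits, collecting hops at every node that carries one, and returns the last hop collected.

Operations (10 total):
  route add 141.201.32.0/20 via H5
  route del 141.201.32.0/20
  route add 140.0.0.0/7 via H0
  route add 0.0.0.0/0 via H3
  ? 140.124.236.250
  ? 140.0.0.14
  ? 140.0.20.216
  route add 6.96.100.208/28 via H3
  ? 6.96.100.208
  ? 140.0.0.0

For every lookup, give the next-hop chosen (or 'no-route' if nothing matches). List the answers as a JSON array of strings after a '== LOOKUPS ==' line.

Trace:
  + 141.201.32.0/20 (H5) depth=20
  - 141.201.32.0/20 clear@20
  + 140.0.0.0/7 (H0) depth=7
  + 0.0.0.0/0 (H3) depth=0
  ? 140.124.236.250  path d0:H3→d1:-→d2:-→d3:-→d4:-→d5:-→d6:-→d7:H0  best=H0
  ? 140.0.0.14  path d0:H3→d1:-→d2:-→d3:-→d4:-→d5:-→d6:-→d7:H0  best=H0
  ? 140.0.20.216  path d0:H3→d1:-→d2:-→d3:-→d4:-→d5:-→d6:-→d7:H0  best=H0
  + 6.96.100.208/28 (H3) depth=28
  ? 6.96.100.208  path d0:H3→d1:-→d2:-→d3:-→d4:-→d5:-→d6:-→d7:-→d8:-→d9:-→d10:-→d11:-→d12:-→d13:-→d14:-→d15:-→d16:-→d17:-→d18:-→d19:-→d20:-→d21:-→d22:-→d23:-→d24:-→d25:-→d26:-→d27:-→d28:H3  best=H3
  ? 140.0.0.0  path d0:H3→d1:-→d2:-→d3:-→d4:-→d5:-→d6:-→d7:H0  best=H0

== LOOKUPS ==
["H0","H0","H0","H3","H0"]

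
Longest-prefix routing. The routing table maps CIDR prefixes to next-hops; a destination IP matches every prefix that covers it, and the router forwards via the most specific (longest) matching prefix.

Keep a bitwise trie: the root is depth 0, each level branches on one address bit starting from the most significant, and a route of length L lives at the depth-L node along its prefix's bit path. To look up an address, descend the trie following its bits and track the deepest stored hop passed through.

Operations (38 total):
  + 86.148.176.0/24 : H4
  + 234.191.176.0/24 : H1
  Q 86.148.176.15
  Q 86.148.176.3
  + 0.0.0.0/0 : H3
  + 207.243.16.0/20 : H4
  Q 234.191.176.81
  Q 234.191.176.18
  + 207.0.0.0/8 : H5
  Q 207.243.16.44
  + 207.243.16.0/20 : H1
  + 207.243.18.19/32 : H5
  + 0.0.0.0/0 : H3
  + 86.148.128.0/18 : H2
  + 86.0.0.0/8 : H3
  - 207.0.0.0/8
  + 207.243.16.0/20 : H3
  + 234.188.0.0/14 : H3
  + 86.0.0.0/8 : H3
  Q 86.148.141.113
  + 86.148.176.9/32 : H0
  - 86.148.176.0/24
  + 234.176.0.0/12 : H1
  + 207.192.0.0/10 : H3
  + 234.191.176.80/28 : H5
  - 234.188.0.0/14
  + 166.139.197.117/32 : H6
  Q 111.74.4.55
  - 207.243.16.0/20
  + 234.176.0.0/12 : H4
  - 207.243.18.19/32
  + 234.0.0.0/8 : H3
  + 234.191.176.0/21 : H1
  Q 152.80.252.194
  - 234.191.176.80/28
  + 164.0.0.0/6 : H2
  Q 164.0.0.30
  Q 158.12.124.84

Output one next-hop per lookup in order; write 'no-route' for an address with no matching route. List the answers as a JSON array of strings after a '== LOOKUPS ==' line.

Process each operation:
  add 86.148.176.0/24 -> H4 at depth 24
  add 234.191.176.0/24 -> H1 at depth 24
  lookup 86.148.176.15: bits 010101101001010010110000 walk d0:-→d1:-→d2:-→d3:-→d4:-→d5:-→d6:-→d7:-→d8:-→d9:-→d10:-→d11:-→d12:-→d13:-→d14:-→d15:-→d16:-→d17:-→d18:-→d19:-→d20:-→d21:-→d22:-→d23:-→d24:H4 -> H4
  lookup 86.148.176.3: bits 010101101001010010110000 walk d0:-→d1:-→d2:-→d3:-→d4:-→d5:-→d6:-→d7:-→d8:-→d9:-→d10:-→d11:-→d12:-→d13:-→d14:-→d15:-→d16:-→d17:-→d18:-→d19:-→d20:-→d21:-→d22:-→d23:-→d24:H4 -> H4
  add 0.0.0.0/0 -> H3 at depth 0
  add 207.243.16.0/20 -> H4 at depth 20
  lookup 234.191.176.81: bits 111010101011111110110000 walk d0:H3→d1:-→d2:-→d3:-→d4:-→d5:-→d6:-→d7:-→d8:-→d9:-→d10:-→d11:-→d12:-→d13:-→d14:-→d15:-→d16:-→d17:-→d18:-→d19:-→d20:-→d21:-→d22:-→d23:-→d24:H1 -> H1
  lookup 234.191.176.18: bits 111010101011111110110000 walk d0:H3→d1:-→d2:-→d3:-→d4:-→d5:-→d6:-→d7:-→d8:-→d9:-→d10:-→d11:-→d12:-→d13:-→d14:-→d15:-→d16:-→d17:-→d18:-→d19:-→d20:-→d21:-→d22:-→d23:-→d24:H1 -> H1
  add 207.0.0.0/8 -> H5 at depth 8
  lookup 207.243.16.44: bits 11001111111100110001 walk d0:H3→d1:-→d2:-→d3:-→d4:-→d5:-→d6:-→d7:-→d8:H5→d9:-→d10:-→d11:-→d12:-→d13:-→d14:-→d15:-→d16:-→d17:-→d18:-→d19:-→d20:H4 -> H4
  add 207.243.16.0/20 -> H1 at depth 20
  add 207.243.18.19/32 -> H5 at depth 32
  add 0.0.0.0/0 -> H3 at depth 0
  add 86.148.128.0/18 -> H2 at depth 18
  add 86.0.0.0/8 -> H3 at depth 8
  - 207.0.0.0/8 clear@8
  add 207.243.16.0/20 -> H3 at depth 20
  add 234.188.0.0/14 -> H3 at depth 14
  add 86.0.0.0/8 -> H3 at depth 8
  lookup 86.148.141.113: bits 010101101001010010 walk d0:H3→d1:-→d2:-→d3:-→d4:-→d5:-→d6:-→d7:-→d8:H3→d9:-→d10:-→d11:-→d12:-→d13:-→d14:-→d15:-→d16:-→d17:-→d18:H2 -> H2
  add 86.148.176.9/32 -> H0 at depth 32
  - 86.148.176.0/24 clear@24
  add 234.176.0.0/12 -> H1 at depth 12
  add 207.192.0.0/10 -> H3 at depth 10
  add 234.191.176.80/28 -> H5 at depth 28
  - 234.188.0.0/14 clear@14
  add 166.139.197.117/32 -> H6 at depth 32
  lookup 111.74.4.55: bits 01 walk d0:H3→d1:-→d2:- -> H3
  - 207.243.16.0/20 clear@20
  add 234.176.0.0/12 -> H4 at depth 12
  - 207.243.18.19/32 clear@32
  add 234.0.0.0/8 -> H3 at depth 8
  add 234.191.176.0/21 -> H1 at depth 21
  lookup 152.80.252.194: bits 10 walk d0:H3→d1:-→d2:- -> H3
  - 234.191.176.80/28 clear@28
  add 164.0.0.0/6 -> H2 at depth 6
  lookup 164.0.0.30: bits 101001 walk d0:H3→d1:-→d2:-→d3:-→d4:-→d5:-→d6:H2 -> H2
  lookup 158.12.124.84: bits 10 walk d0:H3→d1:-→d2:- -> H3

== LOOKUPS ==
["H4","H4","H1","H1","H4","H2","H3","H3","H2","H3"]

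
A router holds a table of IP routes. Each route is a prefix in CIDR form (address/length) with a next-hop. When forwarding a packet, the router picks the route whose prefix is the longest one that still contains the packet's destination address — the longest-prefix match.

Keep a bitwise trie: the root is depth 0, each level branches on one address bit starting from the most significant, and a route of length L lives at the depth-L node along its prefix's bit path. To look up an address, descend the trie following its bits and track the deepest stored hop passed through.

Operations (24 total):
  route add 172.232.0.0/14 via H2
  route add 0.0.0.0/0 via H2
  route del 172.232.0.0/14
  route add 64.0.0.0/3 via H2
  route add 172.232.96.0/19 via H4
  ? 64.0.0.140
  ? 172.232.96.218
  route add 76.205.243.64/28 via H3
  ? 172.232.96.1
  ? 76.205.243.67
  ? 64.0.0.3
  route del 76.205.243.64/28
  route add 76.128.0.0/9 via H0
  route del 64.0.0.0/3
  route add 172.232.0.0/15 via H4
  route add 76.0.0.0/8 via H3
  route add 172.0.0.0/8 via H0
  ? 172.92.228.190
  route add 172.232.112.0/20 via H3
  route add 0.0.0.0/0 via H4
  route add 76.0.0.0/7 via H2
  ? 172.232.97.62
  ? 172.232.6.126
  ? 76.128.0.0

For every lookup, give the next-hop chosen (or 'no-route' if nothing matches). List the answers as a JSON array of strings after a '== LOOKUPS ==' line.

Apply in order:
  + 172.232.0.0/14 (H2) depth=14
  + 0.0.0.0/0 (H2) depth=0
  - 172.232.0.0/14 clear@14
  + 64.0.0.0/3 (H2) depth=3
  + 172.232.96.0/19 (H4) depth=19
  Q 64.0.0.140: descend 010 ; hops seen [H2,H2] ; pick H2
  Q 172.232.96.218: descend 1010110011101000011 ; hops seen [H2,H4] ; pick H4
  + 76.205.243.64/28 (H3) depth=28
  Q 172.232.96.1: descend 1010110011101000011 ; hops seen [H2,H4] ; pick H4
  Q 76.205.243.67: descend 0100110011001101111100110100 ; hops seen [H2,H2,H3] ; pick H3
  Q 64.0.0.3: descend 0100 ; hops seen [H2,H2] ; pick H2
  - 76.205.243.64/28 clear@28
  + 76.128.0.0/9 (H0) depth=9
  - 64.0.0.0/3 clear@3
  + 172.232.0.0/15 (H4) depth=15
  + 76.0.0.0/8 (H3) depth=8
  + 172.0.0.0/8 (H0) depth=8
  Q 172.92.228.190: descend 10101100 ; hops seen [H2,H0] ; pick H0
  + 172.232.112.0/20 (H3) depth=20
  + 0.0.0.0/0 (H4) depth=0
  + 76.0.0.0/7 (H2) depth=7
  Q 172.232.97.62: descend 1010110011101000011 ; hops seen [H4,H0,H4,H4] ; pick H4
  Q 172.232.6.126: descend 10101100111010000 ; hops seen [H4,H0,H4] ; pick H4
  Q 76.128.0.0: descend 010011001 ; hops seen [H4,H2,H3,H0] ; pick H0

== LOOKUPS ==
["H2","H4","H4","H3","H2","H0","H4","H4","H0"]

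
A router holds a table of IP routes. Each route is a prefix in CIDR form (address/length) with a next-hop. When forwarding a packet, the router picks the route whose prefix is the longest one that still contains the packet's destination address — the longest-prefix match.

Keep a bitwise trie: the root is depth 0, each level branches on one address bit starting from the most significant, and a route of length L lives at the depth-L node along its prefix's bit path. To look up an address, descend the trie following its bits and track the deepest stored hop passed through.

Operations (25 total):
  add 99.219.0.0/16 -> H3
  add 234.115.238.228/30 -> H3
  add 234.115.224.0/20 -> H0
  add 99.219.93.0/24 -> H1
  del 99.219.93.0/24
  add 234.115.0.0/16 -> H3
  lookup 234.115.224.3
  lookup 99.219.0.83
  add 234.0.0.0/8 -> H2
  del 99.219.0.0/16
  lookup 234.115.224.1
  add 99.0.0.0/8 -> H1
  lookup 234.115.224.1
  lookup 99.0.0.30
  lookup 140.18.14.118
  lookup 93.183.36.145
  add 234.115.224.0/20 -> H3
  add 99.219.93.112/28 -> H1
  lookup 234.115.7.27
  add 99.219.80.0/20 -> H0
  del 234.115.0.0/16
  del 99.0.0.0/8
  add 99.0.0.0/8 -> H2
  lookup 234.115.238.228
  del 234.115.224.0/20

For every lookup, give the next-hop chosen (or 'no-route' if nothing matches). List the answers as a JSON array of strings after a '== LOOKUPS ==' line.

Trace:
  add 99.219.0.0/16 -> H3 at depth 16
  add 234.115.238.228/30 -> H3 at depth 30
  add 234.115.224.0/20 -> H0 at depth 20
  add 99.219.93.0/24 -> H1 at depth 24
  - 99.219.93.0/24 clear@24
  add 234.115.0.0/16 -> H3 at depth 16
  Q 234.115.224.3: descend 11101010011100111110 ; hops seen [H3,H0] ; pick H0
  Q 99.219.0.83: descend 01100011110110110 ; hops seen [H3] ; pick H3
  add 234.0.0.0/8 -> H2 at depth 8
  - 99.219.0.0/16 clear@16
  Q 234.115.224.1: descend 11101010011100111110 ; hops seen [H2,H3,H0] ; pick H0
  add 99.0.0.0/8 -> H1 at depth 8
  Q 234.115.224.1: descend 11101010011100111110 ; hops seen [H2,H3,H0] ; pick H0
  Q 99.0.0.30: descend 01100011 ; hops seen [H1] ; pick H1
  Q 140.18.14.118: descend 1 ; hops seen [∅] ; pick no-route
  Q 93.183.36.145: descend 01 ; hops seen [∅] ; pick no-route
  add 234.115.224.0/20 -> H3 at depth 20
  add 99.219.93.112/28 -> H1 at depth 28
  Q 234.115.7.27: descend 1110101001110011 ; hops seen [H2,H3] ; pick H3
  add 99.219.80.0/20 -> H0 at depth 20
  - 234.115.0.0/16 clear@16
  - 99.0.0.0/8 clear@8
  add 99.0.0.0/8 -> H2 at depth 8
  Q 234.115.238.228: descend 111010100111001111101110111001 ; hops seen [H2,H3,H3] ; pick H3
  - 234.115.224.0/20 clear@20

== LOOKUPS ==
["H0","H3","H0","H0","H1","no-route","no-route","H3","H3"]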